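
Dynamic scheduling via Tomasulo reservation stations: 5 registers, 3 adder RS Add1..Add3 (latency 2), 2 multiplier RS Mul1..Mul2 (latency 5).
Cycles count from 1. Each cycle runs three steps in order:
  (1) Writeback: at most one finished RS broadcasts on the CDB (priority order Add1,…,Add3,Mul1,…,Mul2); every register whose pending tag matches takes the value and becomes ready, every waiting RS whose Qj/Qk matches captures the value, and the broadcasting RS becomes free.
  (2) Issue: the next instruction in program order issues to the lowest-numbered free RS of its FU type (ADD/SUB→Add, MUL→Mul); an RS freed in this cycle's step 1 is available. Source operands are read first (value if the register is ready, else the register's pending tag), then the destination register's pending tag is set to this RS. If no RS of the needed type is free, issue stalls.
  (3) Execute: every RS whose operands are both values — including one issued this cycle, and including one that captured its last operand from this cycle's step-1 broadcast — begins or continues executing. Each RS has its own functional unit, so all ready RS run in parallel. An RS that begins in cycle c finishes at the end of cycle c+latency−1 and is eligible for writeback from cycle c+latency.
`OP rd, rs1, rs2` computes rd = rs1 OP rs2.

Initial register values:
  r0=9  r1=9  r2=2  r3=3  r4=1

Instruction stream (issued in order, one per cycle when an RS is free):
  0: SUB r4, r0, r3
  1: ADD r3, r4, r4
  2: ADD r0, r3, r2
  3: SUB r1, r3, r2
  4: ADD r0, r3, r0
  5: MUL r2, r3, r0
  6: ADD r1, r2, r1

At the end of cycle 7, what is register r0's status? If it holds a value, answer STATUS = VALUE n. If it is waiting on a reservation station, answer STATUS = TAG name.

cycle 1: issue SUB r4<-Add1 // r0:9,r1:9,r2:2,r3:3,r4:Add1
cycle 2: issue ADD r3<-Add2 // r0:9,r1:9,r2:2,r3:Add2,r4:Add1
cycle 3: CDB Add1=6; issue ADD r0<-Add1 // r0:Add1,r1:9,r2:2,r3:Add2,r4:6
cycle 4: issue SUB r1<-Add3 // r0:Add1,r1:Add3,r2:2,r3:Add2,r4:6
cycle 5: CDB Add2=12; issue ADD r0<-Add2 // r0:Add2,r1:Add3,r2:2,r3:12,r4:6
cycle 6: issue MUL r2<-Mul1 // r0:Add2,r1:Add3,r2:Mul1,r3:12,r4:6
cycle 7: CDB Add1=14; issue ADD r1<-Add1 // r0:Add2,r1:Add1,r2:Mul1,r3:12,r4:6

STATUS = TAG Add2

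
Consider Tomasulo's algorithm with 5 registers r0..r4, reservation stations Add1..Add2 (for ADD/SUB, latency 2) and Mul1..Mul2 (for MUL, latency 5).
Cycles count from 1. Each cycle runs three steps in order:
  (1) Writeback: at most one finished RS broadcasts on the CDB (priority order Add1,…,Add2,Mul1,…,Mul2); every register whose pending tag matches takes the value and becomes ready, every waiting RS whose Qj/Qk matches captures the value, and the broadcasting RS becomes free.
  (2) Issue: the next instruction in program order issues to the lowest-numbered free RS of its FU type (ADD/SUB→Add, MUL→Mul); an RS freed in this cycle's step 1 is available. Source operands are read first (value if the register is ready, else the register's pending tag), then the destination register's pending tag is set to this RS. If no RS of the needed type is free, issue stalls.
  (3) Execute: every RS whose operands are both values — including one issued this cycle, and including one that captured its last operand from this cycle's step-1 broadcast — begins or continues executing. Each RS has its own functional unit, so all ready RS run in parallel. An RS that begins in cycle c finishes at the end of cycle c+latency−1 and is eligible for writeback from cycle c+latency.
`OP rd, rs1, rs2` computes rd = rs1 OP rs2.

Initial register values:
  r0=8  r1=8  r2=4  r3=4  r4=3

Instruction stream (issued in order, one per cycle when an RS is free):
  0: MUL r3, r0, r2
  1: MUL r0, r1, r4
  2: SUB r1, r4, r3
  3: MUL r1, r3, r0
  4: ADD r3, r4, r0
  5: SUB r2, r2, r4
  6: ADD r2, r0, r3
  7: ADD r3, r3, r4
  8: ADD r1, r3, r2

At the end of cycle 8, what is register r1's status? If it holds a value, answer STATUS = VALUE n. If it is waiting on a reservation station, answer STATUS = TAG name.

cycle 1: issue MUL r3<-Mul1 // r0:8,r1:8,r2:4,r3:Mul1,r4:3
cycle 2: issue MUL r0<-Mul2 // r0:Mul2,r1:8,r2:4,r3:Mul1,r4:3
cycle 3: issue SUB r1<-Add1 // r0:Mul2,r1:Add1,r2:4,r3:Mul1,r4:3
cycle 4: stall // r0:Mul2,r1:Add1,r2:4,r3:Mul1,r4:3
cycle 5: stall // r0:Mul2,r1:Add1,r2:4,r3:Mul1,r4:3
cycle 6: CDB Mul1=32; issue MUL r1<-Mul1 // r0:Mul2,r1:Mul1,r2:4,r3:32,r4:3
cycle 7: CDB Mul2=24; issue ADD r3<-Add2 // r0:24,r1:Mul1,r2:4,r3:Add2,r4:3
cycle 8: CDB Add1=-29; issue SUB r2<-Add1 // r0:24,r1:Mul1,r2:Add1,r3:Add2,r4:3

STATUS = TAG Mul1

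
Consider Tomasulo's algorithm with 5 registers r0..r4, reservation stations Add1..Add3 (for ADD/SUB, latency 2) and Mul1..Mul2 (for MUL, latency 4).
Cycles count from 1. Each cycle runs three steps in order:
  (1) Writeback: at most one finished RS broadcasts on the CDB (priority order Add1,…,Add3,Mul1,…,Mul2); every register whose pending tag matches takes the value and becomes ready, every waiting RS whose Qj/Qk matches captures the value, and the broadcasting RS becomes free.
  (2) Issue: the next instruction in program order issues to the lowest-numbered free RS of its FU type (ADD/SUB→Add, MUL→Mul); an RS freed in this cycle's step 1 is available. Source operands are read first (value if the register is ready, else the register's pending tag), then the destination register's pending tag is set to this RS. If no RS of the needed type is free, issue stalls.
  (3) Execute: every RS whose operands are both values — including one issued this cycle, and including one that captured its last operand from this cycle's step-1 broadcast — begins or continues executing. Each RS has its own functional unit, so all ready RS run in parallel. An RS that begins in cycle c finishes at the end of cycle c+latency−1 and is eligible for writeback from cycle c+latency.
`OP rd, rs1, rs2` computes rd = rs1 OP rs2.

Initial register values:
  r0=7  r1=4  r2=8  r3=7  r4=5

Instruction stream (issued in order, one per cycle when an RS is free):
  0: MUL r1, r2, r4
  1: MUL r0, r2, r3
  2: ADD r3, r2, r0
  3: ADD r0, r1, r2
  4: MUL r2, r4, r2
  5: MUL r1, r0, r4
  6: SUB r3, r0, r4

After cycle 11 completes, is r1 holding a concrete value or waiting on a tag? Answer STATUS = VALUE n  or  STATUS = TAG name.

STATUS = VALUE 240

  c1: issue MUL r1<-Mul1  regs: r0:7,r1:Mul1,r2:8,r3:7,r4:5
  c2: issue MUL r0<-Mul2  regs: r0:Mul2,r1:Mul1,r2:8,r3:7,r4:5
  c3: issue ADD r3<-Add1  regs: r0:Mul2,r1:Mul1,r2:8,r3:Add1,r4:5
  c4: issue ADD r0<-Add2  regs: r0:Add2,r1:Mul1,r2:8,r3:Add1,r4:5
  c5: CDB Mul1=40; issue MUL r2<-Mul1  regs: r0:Add2,r1:40,r2:Mul1,r3:Add1,r4:5
  c6: CDB Mul2=56; issue MUL r1<-Mul2  regs: r0:Add2,r1:Mul2,r2:Mul1,r3:Add1,r4:5
  c7: CDB Add2=48; issue SUB r3<-Add2  regs: r0:48,r1:Mul2,r2:Mul1,r3:Add2,r4:5
  c8: CDB Add1=64  regs: r0:48,r1:Mul2,r2:Mul1,r3:Add2,r4:5
  c9: CDB Add2=43  regs: r0:48,r1:Mul2,r2:Mul1,r3:43,r4:5
  c10: CDB Mul1=40  regs: r0:48,r1:Mul2,r2:40,r3:43,r4:5
  c11: CDB Mul2=240  regs: r0:48,r1:240,r2:40,r3:43,r4:5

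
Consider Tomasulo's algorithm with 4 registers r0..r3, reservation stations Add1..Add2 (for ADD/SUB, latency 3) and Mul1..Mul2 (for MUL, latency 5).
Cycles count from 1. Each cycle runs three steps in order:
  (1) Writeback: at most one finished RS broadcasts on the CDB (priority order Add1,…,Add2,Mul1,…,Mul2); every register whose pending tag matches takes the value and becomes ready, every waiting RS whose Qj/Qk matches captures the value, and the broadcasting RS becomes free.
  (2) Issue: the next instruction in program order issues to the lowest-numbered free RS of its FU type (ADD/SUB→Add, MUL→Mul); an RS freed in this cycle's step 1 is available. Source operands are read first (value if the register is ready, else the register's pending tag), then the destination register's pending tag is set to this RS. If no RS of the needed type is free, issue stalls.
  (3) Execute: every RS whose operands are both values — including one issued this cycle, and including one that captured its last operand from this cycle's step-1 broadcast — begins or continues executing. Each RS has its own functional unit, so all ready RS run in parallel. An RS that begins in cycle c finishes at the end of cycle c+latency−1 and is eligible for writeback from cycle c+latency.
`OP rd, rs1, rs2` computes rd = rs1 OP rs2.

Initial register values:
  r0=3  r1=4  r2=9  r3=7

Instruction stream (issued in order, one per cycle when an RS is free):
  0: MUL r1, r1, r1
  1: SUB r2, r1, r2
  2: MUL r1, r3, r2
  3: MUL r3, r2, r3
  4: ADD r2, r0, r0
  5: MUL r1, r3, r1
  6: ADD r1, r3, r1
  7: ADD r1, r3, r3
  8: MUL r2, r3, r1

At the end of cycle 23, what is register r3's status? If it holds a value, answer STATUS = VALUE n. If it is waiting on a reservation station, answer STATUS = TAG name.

  c1: issue MUL r1<-Mul1  regs: r0:3,r1:Mul1,r2:9,r3:7
  c2: issue SUB r2<-Add1  regs: r0:3,r1:Mul1,r2:Add1,r3:7
  c3: issue MUL r1<-Mul2  regs: r0:3,r1:Mul2,r2:Add1,r3:7
  c4: stall  regs: r0:3,r1:Mul2,r2:Add1,r3:7
  c5: stall  regs: r0:3,r1:Mul2,r2:Add1,r3:7
  c6: CDB Mul1=16; issue MUL r3<-Mul1  regs: r0:3,r1:Mul2,r2:Add1,r3:Mul1
  c7: issue ADD r2<-Add2  regs: r0:3,r1:Mul2,r2:Add2,r3:Mul1
  c8: stall  regs: r0:3,r1:Mul2,r2:Add2,r3:Mul1
  c9: CDB Add1=7; stall  regs: r0:3,r1:Mul2,r2:Add2,r3:Mul1
  c10: CDB Add2=6; stall  regs: r0:3,r1:Mul2,r2:6,r3:Mul1
  c11: stall  regs: r0:3,r1:Mul2,r2:6,r3:Mul1
  c12: stall  regs: r0:3,r1:Mul2,r2:6,r3:Mul1
  c13: stall  regs: r0:3,r1:Mul2,r2:6,r3:Mul1
  c14: CDB Mul1=49; issue MUL r1<-Mul1  regs: r0:3,r1:Mul1,r2:6,r3:49
  c15: CDB Mul2=49; issue ADD r1<-Add1  regs: r0:3,r1:Add1,r2:6,r3:49
  c16: issue ADD r1<-Add2  regs: r0:3,r1:Add2,r2:6,r3:49
  c17: issue MUL r2<-Mul2  regs: r0:3,r1:Add2,r2:Mul2,r3:49
  c18: -  regs: r0:3,r1:Add2,r2:Mul2,r3:49
  c19: CDB Add2=98  regs: r0:3,r1:98,r2:Mul2,r3:49
  c20: CDB Mul1=2401  regs: r0:3,r1:98,r2:Mul2,r3:49
  c21: -  regs: r0:3,r1:98,r2:Mul2,r3:49
  c22: -  regs: r0:3,r1:98,r2:Mul2,r3:49
  c23: CDB Add1=2450  regs: r0:3,r1:98,r2:Mul2,r3:49

STATUS = VALUE 49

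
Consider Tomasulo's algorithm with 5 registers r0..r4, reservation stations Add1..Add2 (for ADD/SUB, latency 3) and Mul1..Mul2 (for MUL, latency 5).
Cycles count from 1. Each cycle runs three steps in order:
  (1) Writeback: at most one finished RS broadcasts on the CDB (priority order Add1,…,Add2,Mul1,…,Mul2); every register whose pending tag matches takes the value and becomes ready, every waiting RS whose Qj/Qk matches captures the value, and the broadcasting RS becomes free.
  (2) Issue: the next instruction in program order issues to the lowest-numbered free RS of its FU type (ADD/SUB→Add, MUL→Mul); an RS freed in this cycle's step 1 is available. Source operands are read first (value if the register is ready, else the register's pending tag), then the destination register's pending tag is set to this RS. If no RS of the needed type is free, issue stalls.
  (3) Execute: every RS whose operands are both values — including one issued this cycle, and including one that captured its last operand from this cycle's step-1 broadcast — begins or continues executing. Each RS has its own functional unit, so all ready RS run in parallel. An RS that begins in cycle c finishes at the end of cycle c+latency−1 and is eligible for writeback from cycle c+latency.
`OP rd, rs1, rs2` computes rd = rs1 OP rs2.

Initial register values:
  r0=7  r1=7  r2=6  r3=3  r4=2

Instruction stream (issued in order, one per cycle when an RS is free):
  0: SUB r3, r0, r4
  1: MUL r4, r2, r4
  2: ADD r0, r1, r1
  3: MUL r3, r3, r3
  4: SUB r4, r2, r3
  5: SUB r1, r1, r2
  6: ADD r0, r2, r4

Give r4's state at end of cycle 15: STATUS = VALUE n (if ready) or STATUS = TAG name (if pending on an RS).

  c1: issue SUB r3<-Add1  regs: r0:7,r1:7,r2:6,r3:Add1,r4:2
  c2: issue MUL r4<-Mul1  regs: r0:7,r1:7,r2:6,r3:Add1,r4:Mul1
  c3: issue ADD r0<-Add2  regs: r0:Add2,r1:7,r2:6,r3:Add1,r4:Mul1
  c4: CDB Add1=5; issue MUL r3<-Mul2  regs: r0:Add2,r1:7,r2:6,r3:Mul2,r4:Mul1
  c5: issue SUB r4<-Add1  regs: r0:Add2,r1:7,r2:6,r3:Mul2,r4:Add1
  c6: CDB Add2=14; issue SUB r1<-Add2  regs: r0:14,r1:Add2,r2:6,r3:Mul2,r4:Add1
  c7: CDB Mul1=12; stall  regs: r0:14,r1:Add2,r2:6,r3:Mul2,r4:Add1
  c8: stall  regs: r0:14,r1:Add2,r2:6,r3:Mul2,r4:Add1
  c9: CDB Add2=1; issue ADD r0<-Add2  regs: r0:Add2,r1:1,r2:6,r3:Mul2,r4:Add1
  c10: CDB Mul2=25  regs: r0:Add2,r1:1,r2:6,r3:25,r4:Add1
  c11: -  regs: r0:Add2,r1:1,r2:6,r3:25,r4:Add1
  c12: -  regs: r0:Add2,r1:1,r2:6,r3:25,r4:Add1
  c13: CDB Add1=-19  regs: r0:Add2,r1:1,r2:6,r3:25,r4:-19
  c14: -  regs: r0:Add2,r1:1,r2:6,r3:25,r4:-19
  c15: -  regs: r0:Add2,r1:1,r2:6,r3:25,r4:-19

STATUS = VALUE -19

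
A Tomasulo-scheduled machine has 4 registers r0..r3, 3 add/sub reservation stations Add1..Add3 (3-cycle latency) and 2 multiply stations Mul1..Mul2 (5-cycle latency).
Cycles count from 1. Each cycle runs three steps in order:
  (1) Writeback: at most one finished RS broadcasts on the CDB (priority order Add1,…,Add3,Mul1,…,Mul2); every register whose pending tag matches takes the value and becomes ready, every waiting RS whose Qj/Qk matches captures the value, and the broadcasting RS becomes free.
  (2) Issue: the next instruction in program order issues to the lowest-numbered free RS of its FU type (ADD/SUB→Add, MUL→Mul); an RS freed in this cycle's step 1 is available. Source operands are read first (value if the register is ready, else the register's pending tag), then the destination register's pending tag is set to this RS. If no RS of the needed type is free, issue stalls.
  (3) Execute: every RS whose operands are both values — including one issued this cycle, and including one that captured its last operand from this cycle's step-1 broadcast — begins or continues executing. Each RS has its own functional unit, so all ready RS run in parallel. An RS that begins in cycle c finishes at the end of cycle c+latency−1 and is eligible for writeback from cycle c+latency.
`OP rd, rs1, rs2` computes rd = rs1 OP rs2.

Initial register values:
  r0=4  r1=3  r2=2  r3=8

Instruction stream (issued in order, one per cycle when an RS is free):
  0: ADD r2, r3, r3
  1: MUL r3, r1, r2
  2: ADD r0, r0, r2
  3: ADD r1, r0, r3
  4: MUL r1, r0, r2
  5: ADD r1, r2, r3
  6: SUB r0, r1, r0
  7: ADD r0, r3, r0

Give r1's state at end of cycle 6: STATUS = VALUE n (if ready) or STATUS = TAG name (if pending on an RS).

  c1: issue ADD r2<-Add1  regs: r0:4,r1:3,r2:Add1,r3:8
  c2: issue MUL r3<-Mul1  regs: r0:4,r1:3,r2:Add1,r3:Mul1
  c3: issue ADD r0<-Add2  regs: r0:Add2,r1:3,r2:Add1,r3:Mul1
  c4: CDB Add1=16; issue ADD r1<-Add1  regs: r0:Add2,r1:Add1,r2:16,r3:Mul1
  c5: issue MUL r1<-Mul2  regs: r0:Add2,r1:Mul2,r2:16,r3:Mul1
  c6: issue ADD r1<-Add3  regs: r0:Add2,r1:Add3,r2:16,r3:Mul1

STATUS = TAG Add3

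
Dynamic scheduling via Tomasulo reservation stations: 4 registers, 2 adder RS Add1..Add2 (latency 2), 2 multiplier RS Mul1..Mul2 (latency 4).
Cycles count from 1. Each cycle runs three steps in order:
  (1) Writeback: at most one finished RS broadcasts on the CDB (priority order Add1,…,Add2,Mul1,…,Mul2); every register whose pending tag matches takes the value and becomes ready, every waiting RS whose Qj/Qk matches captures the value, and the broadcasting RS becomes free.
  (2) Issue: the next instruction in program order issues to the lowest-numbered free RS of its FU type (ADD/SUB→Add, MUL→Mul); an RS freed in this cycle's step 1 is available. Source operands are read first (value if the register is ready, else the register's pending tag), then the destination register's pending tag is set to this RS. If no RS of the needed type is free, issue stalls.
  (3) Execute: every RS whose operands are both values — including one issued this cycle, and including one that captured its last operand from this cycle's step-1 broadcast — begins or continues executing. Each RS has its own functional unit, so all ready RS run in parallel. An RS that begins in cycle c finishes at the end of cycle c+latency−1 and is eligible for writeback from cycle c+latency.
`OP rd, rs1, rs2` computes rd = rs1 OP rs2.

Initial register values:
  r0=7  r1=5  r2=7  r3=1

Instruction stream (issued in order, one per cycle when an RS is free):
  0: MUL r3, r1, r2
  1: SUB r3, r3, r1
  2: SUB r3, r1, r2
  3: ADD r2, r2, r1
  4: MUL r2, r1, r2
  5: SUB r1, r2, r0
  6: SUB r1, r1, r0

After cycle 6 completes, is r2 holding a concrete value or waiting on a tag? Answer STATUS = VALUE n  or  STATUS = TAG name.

STATUS = TAG Mul1

c1: issue MUL r3<-Mul1 | r0:7,r1:5,r2:7,r3:Mul1
c2: issue SUB r3<-Add1 | r0:7,r1:5,r2:7,r3:Add1
c3: issue SUB r3<-Add2 | r0:7,r1:5,r2:7,r3:Add2
c4: stall | r0:7,r1:5,r2:7,r3:Add2
c5: CDB Add2=-2; issue ADD r2<-Add2 | r0:7,r1:5,r2:Add2,r3:-2
c6: CDB Mul1=35; issue MUL r2<-Mul1 | r0:7,r1:5,r2:Mul1,r3:-2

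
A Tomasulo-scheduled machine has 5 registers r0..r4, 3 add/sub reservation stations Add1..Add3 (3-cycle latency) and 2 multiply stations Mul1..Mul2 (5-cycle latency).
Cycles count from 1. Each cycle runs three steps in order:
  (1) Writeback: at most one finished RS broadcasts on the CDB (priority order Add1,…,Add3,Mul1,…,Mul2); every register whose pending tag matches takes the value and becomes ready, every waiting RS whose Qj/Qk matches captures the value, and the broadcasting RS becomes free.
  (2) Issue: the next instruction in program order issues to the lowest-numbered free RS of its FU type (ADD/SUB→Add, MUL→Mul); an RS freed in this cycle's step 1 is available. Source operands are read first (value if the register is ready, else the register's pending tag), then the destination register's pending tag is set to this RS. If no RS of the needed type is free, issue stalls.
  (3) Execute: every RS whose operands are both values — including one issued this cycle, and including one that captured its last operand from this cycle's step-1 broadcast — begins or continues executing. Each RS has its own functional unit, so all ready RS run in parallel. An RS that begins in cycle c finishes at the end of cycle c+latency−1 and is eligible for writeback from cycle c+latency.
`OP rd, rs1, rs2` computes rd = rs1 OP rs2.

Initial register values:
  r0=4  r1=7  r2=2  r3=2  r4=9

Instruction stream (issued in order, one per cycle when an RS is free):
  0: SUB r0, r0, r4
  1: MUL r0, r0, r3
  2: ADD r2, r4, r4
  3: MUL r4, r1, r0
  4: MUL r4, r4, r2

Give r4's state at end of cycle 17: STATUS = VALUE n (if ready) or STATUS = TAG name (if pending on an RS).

STATUS = TAG Mul1

  c1: issue SUB r0<-Add1  regs: r0:Add1,r1:7,r2:2,r3:2,r4:9
  c2: issue MUL r0<-Mul1  regs: r0:Mul1,r1:7,r2:2,r3:2,r4:9
  c3: issue ADD r2<-Add2  regs: r0:Mul1,r1:7,r2:Add2,r3:2,r4:9
  c4: CDB Add1=-5; issue MUL r4<-Mul2  regs: r0:Mul1,r1:7,r2:Add2,r3:2,r4:Mul2
  c5: stall  regs: r0:Mul1,r1:7,r2:Add2,r3:2,r4:Mul2
  c6: CDB Add2=18; stall  regs: r0:Mul1,r1:7,r2:18,r3:2,r4:Mul2
  c7: stall  regs: r0:Mul1,r1:7,r2:18,r3:2,r4:Mul2
  c8: stall  regs: r0:Mul1,r1:7,r2:18,r3:2,r4:Mul2
  c9: CDB Mul1=-10; issue MUL r4<-Mul1  regs: r0:-10,r1:7,r2:18,r3:2,r4:Mul1
  c10: -  regs: r0:-10,r1:7,r2:18,r3:2,r4:Mul1
  c11: -  regs: r0:-10,r1:7,r2:18,r3:2,r4:Mul1
  c12: -  regs: r0:-10,r1:7,r2:18,r3:2,r4:Mul1
  c13: -  regs: r0:-10,r1:7,r2:18,r3:2,r4:Mul1
  c14: CDB Mul2=-70  regs: r0:-10,r1:7,r2:18,r3:2,r4:Mul1
  c15: -  regs: r0:-10,r1:7,r2:18,r3:2,r4:Mul1
  c16: -  regs: r0:-10,r1:7,r2:18,r3:2,r4:Mul1
  c17: -  regs: r0:-10,r1:7,r2:18,r3:2,r4:Mul1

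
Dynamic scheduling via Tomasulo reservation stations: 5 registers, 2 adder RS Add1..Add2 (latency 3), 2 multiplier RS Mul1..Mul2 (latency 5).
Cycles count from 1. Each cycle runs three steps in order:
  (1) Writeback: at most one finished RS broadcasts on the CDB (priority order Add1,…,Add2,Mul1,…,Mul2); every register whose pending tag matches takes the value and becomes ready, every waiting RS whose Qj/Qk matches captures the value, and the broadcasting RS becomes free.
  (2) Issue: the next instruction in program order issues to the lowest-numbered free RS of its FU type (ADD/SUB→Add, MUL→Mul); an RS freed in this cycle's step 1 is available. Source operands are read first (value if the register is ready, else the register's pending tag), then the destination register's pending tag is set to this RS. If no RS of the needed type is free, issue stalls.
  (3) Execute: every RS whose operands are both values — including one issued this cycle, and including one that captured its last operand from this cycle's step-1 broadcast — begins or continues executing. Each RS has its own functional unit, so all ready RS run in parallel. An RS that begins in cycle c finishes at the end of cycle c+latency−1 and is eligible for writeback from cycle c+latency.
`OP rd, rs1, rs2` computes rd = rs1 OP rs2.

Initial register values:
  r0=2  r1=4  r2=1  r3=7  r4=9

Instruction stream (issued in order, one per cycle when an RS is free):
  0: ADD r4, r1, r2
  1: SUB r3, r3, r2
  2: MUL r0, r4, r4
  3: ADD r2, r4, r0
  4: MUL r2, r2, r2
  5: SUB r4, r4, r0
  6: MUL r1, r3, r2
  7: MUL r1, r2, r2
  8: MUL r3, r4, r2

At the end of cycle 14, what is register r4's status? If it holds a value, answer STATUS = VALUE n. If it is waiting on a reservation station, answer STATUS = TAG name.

c1: issue ADD r4<-Add1 | r0:2,r1:4,r2:1,r3:7,r4:Add1
c2: issue SUB r3<-Add2 | r0:2,r1:4,r2:1,r3:Add2,r4:Add1
c3: issue MUL r0<-Mul1 | r0:Mul1,r1:4,r2:1,r3:Add2,r4:Add1
c4: CDB Add1=5; issue ADD r2<-Add1 | r0:Mul1,r1:4,r2:Add1,r3:Add2,r4:5
c5: CDB Add2=6; issue MUL r2<-Mul2 | r0:Mul1,r1:4,r2:Mul2,r3:6,r4:5
c6: issue SUB r4<-Add2 | r0:Mul1,r1:4,r2:Mul2,r3:6,r4:Add2
c7: stall | r0:Mul1,r1:4,r2:Mul2,r3:6,r4:Add2
c8: stall | r0:Mul1,r1:4,r2:Mul2,r3:6,r4:Add2
c9: CDB Mul1=25; issue MUL r1<-Mul1 | r0:25,r1:Mul1,r2:Mul2,r3:6,r4:Add2
c10: stall | r0:25,r1:Mul1,r2:Mul2,r3:6,r4:Add2
c11: stall | r0:25,r1:Mul1,r2:Mul2,r3:6,r4:Add2
c12: CDB Add1=30; stall | r0:25,r1:Mul1,r2:Mul2,r3:6,r4:Add2
c13: CDB Add2=-20; stall | r0:25,r1:Mul1,r2:Mul2,r3:6,r4:-20
c14: stall | r0:25,r1:Mul1,r2:Mul2,r3:6,r4:-20

STATUS = VALUE -20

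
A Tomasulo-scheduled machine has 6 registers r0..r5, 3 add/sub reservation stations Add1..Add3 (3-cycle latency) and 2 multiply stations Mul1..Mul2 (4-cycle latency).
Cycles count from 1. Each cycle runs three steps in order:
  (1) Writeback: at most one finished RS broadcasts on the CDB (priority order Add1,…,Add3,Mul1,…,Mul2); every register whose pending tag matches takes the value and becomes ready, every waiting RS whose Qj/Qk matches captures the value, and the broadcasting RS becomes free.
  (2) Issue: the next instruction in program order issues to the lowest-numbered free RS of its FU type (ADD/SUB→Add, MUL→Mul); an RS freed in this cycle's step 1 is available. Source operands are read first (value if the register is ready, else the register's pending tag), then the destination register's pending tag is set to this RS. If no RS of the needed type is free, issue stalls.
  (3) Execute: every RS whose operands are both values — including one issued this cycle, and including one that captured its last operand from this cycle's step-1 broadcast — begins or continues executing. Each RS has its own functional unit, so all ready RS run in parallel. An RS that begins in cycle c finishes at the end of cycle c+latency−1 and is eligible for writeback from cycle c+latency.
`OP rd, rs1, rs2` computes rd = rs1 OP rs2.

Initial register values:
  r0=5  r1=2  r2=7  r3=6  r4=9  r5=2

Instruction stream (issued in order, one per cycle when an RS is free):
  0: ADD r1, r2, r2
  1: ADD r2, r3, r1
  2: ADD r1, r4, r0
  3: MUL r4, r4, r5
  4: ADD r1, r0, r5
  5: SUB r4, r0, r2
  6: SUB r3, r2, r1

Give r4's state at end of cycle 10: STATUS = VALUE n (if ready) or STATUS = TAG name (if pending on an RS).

STATUS = VALUE -15

c1: issue ADD r1<-Add1 | r0:5,r1:Add1,r2:7,r3:6,r4:9,r5:2
c2: issue ADD r2<-Add2 | r0:5,r1:Add1,r2:Add2,r3:6,r4:9,r5:2
c3: issue ADD r1<-Add3 | r0:5,r1:Add3,r2:Add2,r3:6,r4:9,r5:2
c4: CDB Add1=14; issue MUL r4<-Mul1 | r0:5,r1:Add3,r2:Add2,r3:6,r4:Mul1,r5:2
c5: issue ADD r1<-Add1 | r0:5,r1:Add1,r2:Add2,r3:6,r4:Mul1,r5:2
c6: CDB Add3=14; issue SUB r4<-Add3 | r0:5,r1:Add1,r2:Add2,r3:6,r4:Add3,r5:2
c7: CDB Add2=20; issue SUB r3<-Add2 | r0:5,r1:Add1,r2:20,r3:Add2,r4:Add3,r5:2
c8: CDB Add1=7 | r0:5,r1:7,r2:20,r3:Add2,r4:Add3,r5:2
c9: CDB Mul1=18 | r0:5,r1:7,r2:20,r3:Add2,r4:Add3,r5:2
c10: CDB Add3=-15 | r0:5,r1:7,r2:20,r3:Add2,r4:-15,r5:2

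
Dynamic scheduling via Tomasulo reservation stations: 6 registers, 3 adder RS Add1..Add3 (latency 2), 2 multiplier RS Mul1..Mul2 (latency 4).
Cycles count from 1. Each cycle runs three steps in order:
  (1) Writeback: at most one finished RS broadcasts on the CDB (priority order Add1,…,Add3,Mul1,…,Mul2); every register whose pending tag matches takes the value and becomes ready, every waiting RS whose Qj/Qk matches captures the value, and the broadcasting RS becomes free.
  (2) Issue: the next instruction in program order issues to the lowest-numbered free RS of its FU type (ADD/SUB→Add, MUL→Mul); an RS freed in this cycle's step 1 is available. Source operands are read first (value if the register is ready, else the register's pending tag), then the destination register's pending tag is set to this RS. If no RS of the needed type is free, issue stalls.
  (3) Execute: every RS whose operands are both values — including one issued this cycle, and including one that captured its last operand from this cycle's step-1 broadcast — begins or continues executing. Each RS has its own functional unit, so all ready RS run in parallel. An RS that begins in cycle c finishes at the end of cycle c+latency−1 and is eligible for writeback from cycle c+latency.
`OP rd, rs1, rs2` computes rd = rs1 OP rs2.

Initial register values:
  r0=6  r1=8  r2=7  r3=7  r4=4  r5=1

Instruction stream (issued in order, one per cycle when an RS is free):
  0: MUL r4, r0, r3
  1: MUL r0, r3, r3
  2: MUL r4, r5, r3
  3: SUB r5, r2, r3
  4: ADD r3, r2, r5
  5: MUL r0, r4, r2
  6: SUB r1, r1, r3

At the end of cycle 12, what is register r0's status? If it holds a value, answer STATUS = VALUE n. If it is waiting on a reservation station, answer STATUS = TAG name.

  c1: issue MUL r4<-Mul1  regs: r0:6,r1:8,r2:7,r3:7,r4:Mul1,r5:1
  c2: issue MUL r0<-Mul2  regs: r0:Mul2,r1:8,r2:7,r3:7,r4:Mul1,r5:1
  c3: stall  regs: r0:Mul2,r1:8,r2:7,r3:7,r4:Mul1,r5:1
  c4: stall  regs: r0:Mul2,r1:8,r2:7,r3:7,r4:Mul1,r5:1
  c5: CDB Mul1=42; issue MUL r4<-Mul1  regs: r0:Mul2,r1:8,r2:7,r3:7,r4:Mul1,r5:1
  c6: CDB Mul2=49; issue SUB r5<-Add1  regs: r0:49,r1:8,r2:7,r3:7,r4:Mul1,r5:Add1
  c7: issue ADD r3<-Add2  regs: r0:49,r1:8,r2:7,r3:Add2,r4:Mul1,r5:Add1
  c8: CDB Add1=0; issue MUL r0<-Mul2  regs: r0:Mul2,r1:8,r2:7,r3:Add2,r4:Mul1,r5:0
  c9: CDB Mul1=7; issue SUB r1<-Add1  regs: r0:Mul2,r1:Add1,r2:7,r3:Add2,r4:7,r5:0
  c10: CDB Add2=7  regs: r0:Mul2,r1:Add1,r2:7,r3:7,r4:7,r5:0
  c11: -  regs: r0:Mul2,r1:Add1,r2:7,r3:7,r4:7,r5:0
  c12: CDB Add1=1  regs: r0:Mul2,r1:1,r2:7,r3:7,r4:7,r5:0

STATUS = TAG Mul2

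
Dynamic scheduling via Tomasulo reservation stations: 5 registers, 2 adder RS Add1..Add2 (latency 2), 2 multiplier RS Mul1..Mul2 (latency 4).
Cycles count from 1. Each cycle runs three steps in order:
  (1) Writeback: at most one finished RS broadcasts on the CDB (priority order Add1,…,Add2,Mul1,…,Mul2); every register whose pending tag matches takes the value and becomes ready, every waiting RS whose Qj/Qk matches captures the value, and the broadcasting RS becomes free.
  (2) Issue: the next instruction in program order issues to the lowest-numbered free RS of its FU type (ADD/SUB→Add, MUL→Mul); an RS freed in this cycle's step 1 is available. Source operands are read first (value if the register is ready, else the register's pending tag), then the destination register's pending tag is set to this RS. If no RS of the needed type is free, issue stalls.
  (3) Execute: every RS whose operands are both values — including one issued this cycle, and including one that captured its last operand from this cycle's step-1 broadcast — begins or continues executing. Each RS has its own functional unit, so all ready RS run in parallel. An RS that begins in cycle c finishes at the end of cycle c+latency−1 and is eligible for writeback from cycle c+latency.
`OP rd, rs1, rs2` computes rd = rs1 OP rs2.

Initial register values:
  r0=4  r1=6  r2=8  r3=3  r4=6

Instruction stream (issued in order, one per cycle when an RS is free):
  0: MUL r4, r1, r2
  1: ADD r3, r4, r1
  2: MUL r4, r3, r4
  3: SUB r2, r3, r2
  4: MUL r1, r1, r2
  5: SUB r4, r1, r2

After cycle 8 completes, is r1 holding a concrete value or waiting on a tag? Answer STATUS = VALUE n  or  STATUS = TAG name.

  c1: issue MUL r4<-Mul1  regs: r0:4,r1:6,r2:8,r3:3,r4:Mul1
  c2: issue ADD r3<-Add1  regs: r0:4,r1:6,r2:8,r3:Add1,r4:Mul1
  c3: issue MUL r4<-Mul2  regs: r0:4,r1:6,r2:8,r3:Add1,r4:Mul2
  c4: issue SUB r2<-Add2  regs: r0:4,r1:6,r2:Add2,r3:Add1,r4:Mul2
  c5: CDB Mul1=48; issue MUL r1<-Mul1  regs: r0:4,r1:Mul1,r2:Add2,r3:Add1,r4:Mul2
  c6: stall  regs: r0:4,r1:Mul1,r2:Add2,r3:Add1,r4:Mul2
  c7: CDB Add1=54; issue SUB r4<-Add1  regs: r0:4,r1:Mul1,r2:Add2,r3:54,r4:Add1
  c8: -  regs: r0:4,r1:Mul1,r2:Add2,r3:54,r4:Add1

STATUS = TAG Mul1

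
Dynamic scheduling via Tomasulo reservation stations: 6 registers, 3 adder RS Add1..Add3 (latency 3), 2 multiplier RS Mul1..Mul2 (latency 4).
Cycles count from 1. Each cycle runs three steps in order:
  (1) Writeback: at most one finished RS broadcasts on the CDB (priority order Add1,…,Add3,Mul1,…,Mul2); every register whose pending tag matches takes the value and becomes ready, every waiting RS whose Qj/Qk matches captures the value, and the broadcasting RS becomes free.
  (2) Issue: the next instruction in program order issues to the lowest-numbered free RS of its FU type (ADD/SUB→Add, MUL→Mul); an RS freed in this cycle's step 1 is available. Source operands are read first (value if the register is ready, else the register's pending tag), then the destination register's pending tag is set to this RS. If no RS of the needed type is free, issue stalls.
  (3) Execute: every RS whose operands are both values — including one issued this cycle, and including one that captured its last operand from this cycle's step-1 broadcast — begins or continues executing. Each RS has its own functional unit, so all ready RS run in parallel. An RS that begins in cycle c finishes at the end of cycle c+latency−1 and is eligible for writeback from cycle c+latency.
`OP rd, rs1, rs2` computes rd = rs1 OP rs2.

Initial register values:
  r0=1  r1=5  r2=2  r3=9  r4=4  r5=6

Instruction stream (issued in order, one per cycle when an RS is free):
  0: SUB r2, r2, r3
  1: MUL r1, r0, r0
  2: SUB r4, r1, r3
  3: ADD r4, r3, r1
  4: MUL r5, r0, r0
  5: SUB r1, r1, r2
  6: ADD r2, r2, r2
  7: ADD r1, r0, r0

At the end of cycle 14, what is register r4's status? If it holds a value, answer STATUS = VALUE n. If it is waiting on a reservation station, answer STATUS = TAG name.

  c1: issue SUB r2<-Add1  regs: r0:1,r1:5,r2:Add1,r3:9,r4:4,r5:6
  c2: issue MUL r1<-Mul1  regs: r0:1,r1:Mul1,r2:Add1,r3:9,r4:4,r5:6
  c3: issue SUB r4<-Add2  regs: r0:1,r1:Mul1,r2:Add1,r3:9,r4:Add2,r5:6
  c4: CDB Add1=-7; issue ADD r4<-Add1  regs: r0:1,r1:Mul1,r2:-7,r3:9,r4:Add1,r5:6
  c5: issue MUL r5<-Mul2  regs: r0:1,r1:Mul1,r2:-7,r3:9,r4:Add1,r5:Mul2
  c6: CDB Mul1=1; issue SUB r1<-Add3  regs: r0:1,r1:Add3,r2:-7,r3:9,r4:Add1,r5:Mul2
  c7: stall  regs: r0:1,r1:Add3,r2:-7,r3:9,r4:Add1,r5:Mul2
  c8: stall  regs: r0:1,r1:Add3,r2:-7,r3:9,r4:Add1,r5:Mul2
  c9: CDB Add1=10; issue ADD r2<-Add1  regs: r0:1,r1:Add3,r2:Add1,r3:9,r4:10,r5:Mul2
  c10: CDB Add2=-8; issue ADD r1<-Add2  regs: r0:1,r1:Add2,r2:Add1,r3:9,r4:10,r5:Mul2
  c11: CDB Add3=8  regs: r0:1,r1:Add2,r2:Add1,r3:9,r4:10,r5:Mul2
  c12: CDB Add1=-14  regs: r0:1,r1:Add2,r2:-14,r3:9,r4:10,r5:Mul2
  c13: CDB Add2=2  regs: r0:1,r1:2,r2:-14,r3:9,r4:10,r5:Mul2
  c14: CDB Mul2=1  regs: r0:1,r1:2,r2:-14,r3:9,r4:10,r5:1

STATUS = VALUE 10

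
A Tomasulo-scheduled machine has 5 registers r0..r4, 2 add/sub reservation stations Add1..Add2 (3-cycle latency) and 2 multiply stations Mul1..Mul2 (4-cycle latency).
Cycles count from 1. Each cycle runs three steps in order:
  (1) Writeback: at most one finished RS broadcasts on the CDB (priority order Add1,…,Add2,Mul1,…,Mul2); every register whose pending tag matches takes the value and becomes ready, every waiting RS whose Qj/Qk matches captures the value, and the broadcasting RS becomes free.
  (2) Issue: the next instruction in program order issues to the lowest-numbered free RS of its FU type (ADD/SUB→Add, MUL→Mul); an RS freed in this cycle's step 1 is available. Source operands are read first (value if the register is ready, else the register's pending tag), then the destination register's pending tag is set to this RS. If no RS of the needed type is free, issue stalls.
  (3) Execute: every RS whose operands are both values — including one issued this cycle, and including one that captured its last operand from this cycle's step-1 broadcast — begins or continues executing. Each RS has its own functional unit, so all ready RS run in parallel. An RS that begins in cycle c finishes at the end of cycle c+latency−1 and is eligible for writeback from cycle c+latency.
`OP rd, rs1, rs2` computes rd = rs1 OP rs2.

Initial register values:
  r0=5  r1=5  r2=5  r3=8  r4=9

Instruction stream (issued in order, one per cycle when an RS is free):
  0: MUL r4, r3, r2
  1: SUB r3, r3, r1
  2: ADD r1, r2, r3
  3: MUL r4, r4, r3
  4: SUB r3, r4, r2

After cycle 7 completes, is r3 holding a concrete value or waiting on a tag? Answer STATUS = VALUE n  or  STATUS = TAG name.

c1: issue MUL r4<-Mul1 | r0:5,r1:5,r2:5,r3:8,r4:Mul1
c2: issue SUB r3<-Add1 | r0:5,r1:5,r2:5,r3:Add1,r4:Mul1
c3: issue ADD r1<-Add2 | r0:5,r1:Add2,r2:5,r3:Add1,r4:Mul1
c4: issue MUL r4<-Mul2 | r0:5,r1:Add2,r2:5,r3:Add1,r4:Mul2
c5: CDB Add1=3; issue SUB r3<-Add1 | r0:5,r1:Add2,r2:5,r3:Add1,r4:Mul2
c6: CDB Mul1=40 | r0:5,r1:Add2,r2:5,r3:Add1,r4:Mul2
c7: - | r0:5,r1:Add2,r2:5,r3:Add1,r4:Mul2

STATUS = TAG Add1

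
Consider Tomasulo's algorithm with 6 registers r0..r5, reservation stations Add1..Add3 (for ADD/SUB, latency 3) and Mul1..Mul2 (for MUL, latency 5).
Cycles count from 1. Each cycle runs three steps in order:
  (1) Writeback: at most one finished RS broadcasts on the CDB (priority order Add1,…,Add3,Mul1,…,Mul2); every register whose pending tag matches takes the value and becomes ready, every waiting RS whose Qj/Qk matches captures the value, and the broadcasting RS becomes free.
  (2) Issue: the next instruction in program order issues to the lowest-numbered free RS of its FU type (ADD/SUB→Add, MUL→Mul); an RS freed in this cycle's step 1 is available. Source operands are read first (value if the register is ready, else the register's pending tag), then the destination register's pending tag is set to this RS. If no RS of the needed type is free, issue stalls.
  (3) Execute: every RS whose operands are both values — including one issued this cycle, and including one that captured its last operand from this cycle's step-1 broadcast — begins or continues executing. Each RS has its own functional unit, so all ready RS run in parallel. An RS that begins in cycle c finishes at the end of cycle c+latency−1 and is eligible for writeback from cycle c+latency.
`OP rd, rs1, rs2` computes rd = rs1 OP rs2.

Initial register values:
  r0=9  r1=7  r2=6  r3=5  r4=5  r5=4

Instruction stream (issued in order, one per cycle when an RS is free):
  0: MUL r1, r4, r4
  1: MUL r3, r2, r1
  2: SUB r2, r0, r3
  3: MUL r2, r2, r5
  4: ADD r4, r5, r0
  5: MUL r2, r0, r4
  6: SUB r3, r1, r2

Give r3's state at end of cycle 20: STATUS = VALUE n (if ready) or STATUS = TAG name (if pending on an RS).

c1: issue MUL r1<-Mul1 | r0:9,r1:Mul1,r2:6,r3:5,r4:5,r5:4
c2: issue MUL r3<-Mul2 | r0:9,r1:Mul1,r2:6,r3:Mul2,r4:5,r5:4
c3: issue SUB r2<-Add1 | r0:9,r1:Mul1,r2:Add1,r3:Mul2,r4:5,r5:4
c4: stall | r0:9,r1:Mul1,r2:Add1,r3:Mul2,r4:5,r5:4
c5: stall | r0:9,r1:Mul1,r2:Add1,r3:Mul2,r4:5,r5:4
c6: CDB Mul1=25; issue MUL r2<-Mul1 | r0:9,r1:25,r2:Mul1,r3:Mul2,r4:5,r5:4
c7: issue ADD r4<-Add2 | r0:9,r1:25,r2:Mul1,r3:Mul2,r4:Add2,r5:4
c8: stall | r0:9,r1:25,r2:Mul1,r3:Mul2,r4:Add2,r5:4
c9: stall | r0:9,r1:25,r2:Mul1,r3:Mul2,r4:Add2,r5:4
c10: CDB Add2=13; stall | r0:9,r1:25,r2:Mul1,r3:Mul2,r4:13,r5:4
c11: CDB Mul2=150; issue MUL r2<-Mul2 | r0:9,r1:25,r2:Mul2,r3:150,r4:13,r5:4
c12: issue SUB r3<-Add2 | r0:9,r1:25,r2:Mul2,r3:Add2,r4:13,r5:4
c13: - | r0:9,r1:25,r2:Mul2,r3:Add2,r4:13,r5:4
c14: CDB Add1=-141 | r0:9,r1:25,r2:Mul2,r3:Add2,r4:13,r5:4
c15: - | r0:9,r1:25,r2:Mul2,r3:Add2,r4:13,r5:4
c16: CDB Mul2=117 | r0:9,r1:25,r2:117,r3:Add2,r4:13,r5:4
c17: - | r0:9,r1:25,r2:117,r3:Add2,r4:13,r5:4
c18: - | r0:9,r1:25,r2:117,r3:Add2,r4:13,r5:4
c19: CDB Add2=-92 | r0:9,r1:25,r2:117,r3:-92,r4:13,r5:4
c20: CDB Mul1=-564 | r0:9,r1:25,r2:117,r3:-92,r4:13,r5:4

STATUS = VALUE -92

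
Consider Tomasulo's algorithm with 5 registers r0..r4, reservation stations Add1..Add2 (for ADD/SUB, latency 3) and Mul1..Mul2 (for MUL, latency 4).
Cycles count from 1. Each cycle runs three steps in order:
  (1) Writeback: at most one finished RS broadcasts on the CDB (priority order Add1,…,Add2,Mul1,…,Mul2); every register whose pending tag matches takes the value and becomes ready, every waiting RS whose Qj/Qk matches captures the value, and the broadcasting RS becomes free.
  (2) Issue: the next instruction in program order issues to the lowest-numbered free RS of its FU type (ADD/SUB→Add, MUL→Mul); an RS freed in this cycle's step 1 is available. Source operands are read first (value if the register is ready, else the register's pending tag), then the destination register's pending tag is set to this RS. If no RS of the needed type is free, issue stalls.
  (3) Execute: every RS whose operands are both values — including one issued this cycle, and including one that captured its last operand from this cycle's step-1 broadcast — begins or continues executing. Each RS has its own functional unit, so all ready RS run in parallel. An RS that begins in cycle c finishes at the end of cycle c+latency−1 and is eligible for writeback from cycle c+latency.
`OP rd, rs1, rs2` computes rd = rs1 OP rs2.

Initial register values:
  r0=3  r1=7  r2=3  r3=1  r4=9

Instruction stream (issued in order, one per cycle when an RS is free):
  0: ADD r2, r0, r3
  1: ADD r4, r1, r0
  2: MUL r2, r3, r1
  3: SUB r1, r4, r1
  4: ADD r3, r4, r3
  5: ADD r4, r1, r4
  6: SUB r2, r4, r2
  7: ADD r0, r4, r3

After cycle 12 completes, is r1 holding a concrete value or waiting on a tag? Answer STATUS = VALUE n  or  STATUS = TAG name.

STATUS = VALUE 3

cycle 1: issue ADD r2<-Add1 // r0:3,r1:7,r2:Add1,r3:1,r4:9
cycle 2: issue ADD r4<-Add2 // r0:3,r1:7,r2:Add1,r3:1,r4:Add2
cycle 3: issue MUL r2<-Mul1 // r0:3,r1:7,r2:Mul1,r3:1,r4:Add2
cycle 4: CDB Add1=4; issue SUB r1<-Add1 // r0:3,r1:Add1,r2:Mul1,r3:1,r4:Add2
cycle 5: CDB Add2=10; issue ADD r3<-Add2 // r0:3,r1:Add1,r2:Mul1,r3:Add2,r4:10
cycle 6: stall // r0:3,r1:Add1,r2:Mul1,r3:Add2,r4:10
cycle 7: CDB Mul1=7; stall // r0:3,r1:Add1,r2:7,r3:Add2,r4:10
cycle 8: CDB Add1=3; issue ADD r4<-Add1 // r0:3,r1:3,r2:7,r3:Add2,r4:Add1
cycle 9: CDB Add2=11; issue SUB r2<-Add2 // r0:3,r1:3,r2:Add2,r3:11,r4:Add1
cycle 10: stall // r0:3,r1:3,r2:Add2,r3:11,r4:Add1
cycle 11: CDB Add1=13; issue ADD r0<-Add1 // r0:Add1,r1:3,r2:Add2,r3:11,r4:13
cycle 12: - // r0:Add1,r1:3,r2:Add2,r3:11,r4:13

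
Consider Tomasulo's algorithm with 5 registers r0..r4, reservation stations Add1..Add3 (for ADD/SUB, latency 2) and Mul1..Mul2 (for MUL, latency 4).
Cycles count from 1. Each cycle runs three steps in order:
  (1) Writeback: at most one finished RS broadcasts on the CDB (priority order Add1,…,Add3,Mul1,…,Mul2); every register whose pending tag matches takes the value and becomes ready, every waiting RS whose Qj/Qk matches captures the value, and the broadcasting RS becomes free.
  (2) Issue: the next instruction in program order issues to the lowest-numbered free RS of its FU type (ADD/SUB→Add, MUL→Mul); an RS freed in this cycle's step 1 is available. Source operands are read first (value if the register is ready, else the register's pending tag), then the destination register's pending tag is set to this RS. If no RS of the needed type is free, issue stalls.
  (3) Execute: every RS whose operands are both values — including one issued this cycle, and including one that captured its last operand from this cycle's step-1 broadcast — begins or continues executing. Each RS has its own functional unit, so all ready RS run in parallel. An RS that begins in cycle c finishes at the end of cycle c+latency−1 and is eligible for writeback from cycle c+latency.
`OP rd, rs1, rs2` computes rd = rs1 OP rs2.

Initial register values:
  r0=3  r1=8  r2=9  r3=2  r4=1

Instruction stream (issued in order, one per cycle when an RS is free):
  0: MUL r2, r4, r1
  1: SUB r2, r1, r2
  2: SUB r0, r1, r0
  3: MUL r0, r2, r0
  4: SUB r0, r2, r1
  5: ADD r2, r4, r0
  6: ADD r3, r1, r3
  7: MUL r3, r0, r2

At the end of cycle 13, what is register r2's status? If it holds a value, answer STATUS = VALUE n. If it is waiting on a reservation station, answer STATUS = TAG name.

STATUS = VALUE -7

cycle 1: issue MUL r2<-Mul1 // r0:3,r1:8,r2:Mul1,r3:2,r4:1
cycle 2: issue SUB r2<-Add1 // r0:3,r1:8,r2:Add1,r3:2,r4:1
cycle 3: issue SUB r0<-Add2 // r0:Add2,r1:8,r2:Add1,r3:2,r4:1
cycle 4: issue MUL r0<-Mul2 // r0:Mul2,r1:8,r2:Add1,r3:2,r4:1
cycle 5: CDB Add2=5; issue SUB r0<-Add2 // r0:Add2,r1:8,r2:Add1,r3:2,r4:1
cycle 6: CDB Mul1=8; issue ADD r2<-Add3 // r0:Add2,r1:8,r2:Add3,r3:2,r4:1
cycle 7: stall // r0:Add2,r1:8,r2:Add3,r3:2,r4:1
cycle 8: CDB Add1=0; issue ADD r3<-Add1 // r0:Add2,r1:8,r2:Add3,r3:Add1,r4:1
cycle 9: issue MUL r3<-Mul1 // r0:Add2,r1:8,r2:Add3,r3:Mul1,r4:1
cycle 10: CDB Add1=10 // r0:Add2,r1:8,r2:Add3,r3:Mul1,r4:1
cycle 11: CDB Add2=-8 // r0:-8,r1:8,r2:Add3,r3:Mul1,r4:1
cycle 12: CDB Mul2=0 // r0:-8,r1:8,r2:Add3,r3:Mul1,r4:1
cycle 13: CDB Add3=-7 // r0:-8,r1:8,r2:-7,r3:Mul1,r4:1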